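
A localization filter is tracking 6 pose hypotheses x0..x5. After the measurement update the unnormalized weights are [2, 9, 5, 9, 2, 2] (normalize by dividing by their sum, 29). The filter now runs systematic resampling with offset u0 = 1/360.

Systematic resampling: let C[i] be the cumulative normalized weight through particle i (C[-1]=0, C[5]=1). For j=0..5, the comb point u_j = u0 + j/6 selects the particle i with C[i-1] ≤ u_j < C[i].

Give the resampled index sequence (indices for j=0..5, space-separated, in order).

0 1 1 2 3 3

C = [2/29, 11/29, 16/29, 25/29, 27/29, 1]
j=0: u_0=1/360 ∈ [0, 2/29) → index 0
j=1: u_1=61/360 ∈ [2/29, 11/29) → index 1
j=2: u_2=121/360 ∈ [2/29, 11/29) → index 1
j=3: u_3=181/360 ∈ [11/29, 16/29) → index 2
j=4: u_4=241/360 ∈ [16/29, 25/29) → index 3
j=5: u_5=301/360 ∈ [16/29, 25/29) → index 3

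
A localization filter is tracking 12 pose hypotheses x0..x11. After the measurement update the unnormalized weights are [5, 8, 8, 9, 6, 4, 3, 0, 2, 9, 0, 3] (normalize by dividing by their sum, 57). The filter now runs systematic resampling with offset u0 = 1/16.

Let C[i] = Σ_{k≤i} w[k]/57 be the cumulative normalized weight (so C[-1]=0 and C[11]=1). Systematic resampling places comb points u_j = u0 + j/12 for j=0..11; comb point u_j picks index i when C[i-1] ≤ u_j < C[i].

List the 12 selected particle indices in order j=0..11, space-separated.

0 1 2 2 3 3 4 5 6 9 9 11

C = [5/57, 13/57, 7/19, 10/19, 12/19, 40/57, 43/57, 43/57, 15/19, 18/19, 18/19, 1]
j=0: u_0=1/16 ∈ [0, 5/57) → index 0
j=1: u_1=7/48 ∈ [5/57, 13/57) → index 1
j=2: u_2=11/48 ∈ [13/57, 7/19) → index 2
j=3: u_3=5/16 ∈ [13/57, 7/19) → index 2
j=4: u_4=19/48 ∈ [7/19, 10/19) → index 3
j=5: u_5=23/48 ∈ [7/19, 10/19) → index 3
j=6: u_6=9/16 ∈ [10/19, 12/19) → index 4
j=7: u_7=31/48 ∈ [12/19, 40/57) → index 5
j=8: u_8=35/48 ∈ [40/57, 43/57) → index 6
j=9: u_9=13/16 ∈ [15/19, 18/19) → index 9
j=10: u_10=43/48 ∈ [15/19, 18/19) → index 9
j=11: u_11=47/48 ∈ [18/19, 1) → index 11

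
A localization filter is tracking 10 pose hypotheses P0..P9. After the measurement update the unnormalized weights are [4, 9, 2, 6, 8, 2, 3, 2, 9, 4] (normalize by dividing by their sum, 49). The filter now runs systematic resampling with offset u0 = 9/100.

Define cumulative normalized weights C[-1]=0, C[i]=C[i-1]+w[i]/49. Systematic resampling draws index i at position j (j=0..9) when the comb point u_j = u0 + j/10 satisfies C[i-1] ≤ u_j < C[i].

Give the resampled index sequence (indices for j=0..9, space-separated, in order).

C = [4/49, 13/49, 15/49, 3/7, 29/49, 31/49, 34/49, 36/49, 45/49, 1]
j=0: u_0=9/100 ∈ [4/49, 13/49) → index 1
j=1: u_1=19/100 ∈ [4/49, 13/49) → index 1
j=2: u_2=29/100 ∈ [13/49, 15/49) → index 2
j=3: u_3=39/100 ∈ [15/49, 3/7) → index 3
j=4: u_4=49/100 ∈ [3/7, 29/49) → index 4
j=5: u_5=59/100 ∈ [3/7, 29/49) → index 4
j=6: u_6=69/100 ∈ [31/49, 34/49) → index 6
j=7: u_7=79/100 ∈ [36/49, 45/49) → index 8
j=8: u_8=89/100 ∈ [36/49, 45/49) → index 8
j=9: u_9=99/100 ∈ [45/49, 1) → index 9

1 1 2 3 4 4 6 8 8 9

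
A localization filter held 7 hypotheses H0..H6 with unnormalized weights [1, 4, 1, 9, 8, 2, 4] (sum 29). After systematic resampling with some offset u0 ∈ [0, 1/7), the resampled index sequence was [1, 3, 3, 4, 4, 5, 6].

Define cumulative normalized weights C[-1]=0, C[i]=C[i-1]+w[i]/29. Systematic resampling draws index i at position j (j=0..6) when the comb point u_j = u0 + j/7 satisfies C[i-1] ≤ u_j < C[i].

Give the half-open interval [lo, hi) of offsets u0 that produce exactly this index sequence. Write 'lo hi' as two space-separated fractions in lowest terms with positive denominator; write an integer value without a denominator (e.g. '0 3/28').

18/203 1/7

C = [1/29, 5/29, 6/29, 15/29, 23/29, 25/29, 1]
j=0 picked index 1: u0 ∈ [1/29, 5/29)
j=1 picked index 3: u0 ∈ [13/203, 76/203)
j=2 picked index 3: u0 ∈ [-16/203, 47/203)
j=3 picked index 4: u0 ∈ [18/203, 74/203)
j=4 picked index 4: u0 ∈ [-11/203, 45/203)
j=5 picked index 5: u0 ∈ [16/203, 30/203)
j=6 picked index 6: u0 ∈ [1/203, 1/7)
intersection: [18/203, 1/7)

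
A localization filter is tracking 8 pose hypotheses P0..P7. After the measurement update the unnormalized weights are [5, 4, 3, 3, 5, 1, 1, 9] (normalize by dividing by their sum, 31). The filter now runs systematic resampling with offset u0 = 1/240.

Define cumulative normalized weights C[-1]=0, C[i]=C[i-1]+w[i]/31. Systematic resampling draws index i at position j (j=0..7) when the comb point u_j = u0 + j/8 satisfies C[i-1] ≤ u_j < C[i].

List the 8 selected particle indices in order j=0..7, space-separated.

0 0 1 2 4 4 7 7

C = [5/31, 9/31, 12/31, 15/31, 20/31, 21/31, 22/31, 1]
j=0: u_0=1/240 ∈ [0, 5/31) → index 0
j=1: u_1=31/240 ∈ [0, 5/31) → index 0
j=2: u_2=61/240 ∈ [5/31, 9/31) → index 1
j=3: u_3=91/240 ∈ [9/31, 12/31) → index 2
j=4: u_4=121/240 ∈ [15/31, 20/31) → index 4
j=5: u_5=151/240 ∈ [15/31, 20/31) → index 4
j=6: u_6=181/240 ∈ [22/31, 1) → index 7
j=7: u_7=211/240 ∈ [22/31, 1) → index 7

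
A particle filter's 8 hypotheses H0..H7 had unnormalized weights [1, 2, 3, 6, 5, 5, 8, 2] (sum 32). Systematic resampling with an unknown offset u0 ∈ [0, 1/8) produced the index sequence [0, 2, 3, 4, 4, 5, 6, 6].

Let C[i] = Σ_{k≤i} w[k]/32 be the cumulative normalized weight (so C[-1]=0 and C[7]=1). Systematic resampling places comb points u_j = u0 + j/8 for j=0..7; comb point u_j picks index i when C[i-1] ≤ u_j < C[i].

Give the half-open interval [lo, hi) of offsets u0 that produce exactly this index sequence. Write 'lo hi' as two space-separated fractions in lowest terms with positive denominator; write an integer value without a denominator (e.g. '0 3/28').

0 1/32

C = [1/32, 3/32, 3/16, 3/8, 17/32, 11/16, 15/16, 1]
j=0 picked index 0: u0 ∈ [0, 1/32)
j=1 picked index 2: u0 ∈ [-1/32, 1/16)
j=2 picked index 3: u0 ∈ [-1/16, 1/8)
j=3 picked index 4: u0 ∈ [0, 5/32)
j=4 picked index 4: u0 ∈ [-1/8, 1/32)
j=5 picked index 5: u0 ∈ [-3/32, 1/16)
j=6 picked index 6: u0 ∈ [-1/16, 3/16)
j=7 picked index 6: u0 ∈ [-3/16, 1/16)
intersection: [0, 1/32)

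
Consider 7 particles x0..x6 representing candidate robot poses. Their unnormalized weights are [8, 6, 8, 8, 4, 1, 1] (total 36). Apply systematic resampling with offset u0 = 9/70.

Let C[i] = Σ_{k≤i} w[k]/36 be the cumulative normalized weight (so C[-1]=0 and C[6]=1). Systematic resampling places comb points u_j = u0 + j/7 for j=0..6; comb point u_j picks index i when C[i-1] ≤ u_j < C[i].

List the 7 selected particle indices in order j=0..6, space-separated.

C = [2/9, 7/18, 11/18, 5/6, 17/18, 35/36, 1]
j=0: u_0=9/70 ∈ [0, 2/9) → index 0
j=1: u_1=19/70 ∈ [2/9, 7/18) → index 1
j=2: u_2=29/70 ∈ [7/18, 11/18) → index 2
j=3: u_3=39/70 ∈ [7/18, 11/18) → index 2
j=4: u_4=7/10 ∈ [11/18, 5/6) → index 3
j=5: u_5=59/70 ∈ [5/6, 17/18) → index 4
j=6: u_6=69/70 ∈ [35/36, 1) → index 6

0 1 2 2 3 4 6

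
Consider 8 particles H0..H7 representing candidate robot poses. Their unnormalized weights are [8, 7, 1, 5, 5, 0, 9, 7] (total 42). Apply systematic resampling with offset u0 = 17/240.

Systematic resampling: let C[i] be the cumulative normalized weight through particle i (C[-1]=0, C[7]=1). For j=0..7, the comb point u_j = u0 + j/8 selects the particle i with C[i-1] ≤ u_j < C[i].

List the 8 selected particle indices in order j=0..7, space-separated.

C = [4/21, 5/14, 8/21, 1/2, 13/21, 13/21, 5/6, 1]
j=0: u_0=17/240 ∈ [0, 4/21) → index 0
j=1: u_1=47/240 ∈ [4/21, 5/14) → index 1
j=2: u_2=77/240 ∈ [4/21, 5/14) → index 1
j=3: u_3=107/240 ∈ [8/21, 1/2) → index 3
j=4: u_4=137/240 ∈ [1/2, 13/21) → index 4
j=5: u_5=167/240 ∈ [13/21, 5/6) → index 6
j=6: u_6=197/240 ∈ [13/21, 5/6) → index 6
j=7: u_7=227/240 ∈ [5/6, 1) → index 7

0 1 1 3 4 6 6 7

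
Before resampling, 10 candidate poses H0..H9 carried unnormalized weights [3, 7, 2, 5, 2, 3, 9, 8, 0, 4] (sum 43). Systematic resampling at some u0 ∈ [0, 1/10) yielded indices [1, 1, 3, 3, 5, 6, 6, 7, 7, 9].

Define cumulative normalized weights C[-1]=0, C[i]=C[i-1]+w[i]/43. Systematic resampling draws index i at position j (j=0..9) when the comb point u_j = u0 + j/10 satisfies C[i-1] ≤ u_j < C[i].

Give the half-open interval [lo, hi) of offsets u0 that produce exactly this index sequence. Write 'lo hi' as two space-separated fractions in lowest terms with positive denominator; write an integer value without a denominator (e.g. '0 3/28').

C = [3/43, 10/43, 12/43, 17/43, 19/43, 22/43, 31/43, 39/43, 39/43, 1]
j=0 picked index 1: u0 ∈ [3/43, 10/43)
j=1 picked index 1: u0 ∈ [-13/430, 57/430)
j=2 picked index 3: u0 ∈ [17/215, 42/215)
j=3 picked index 3: u0 ∈ [-9/430, 41/430)
j=4 picked index 5: u0 ∈ [9/215, 24/215)
j=5 picked index 6: u0 ∈ [1/86, 19/86)
j=6 picked index 6: u0 ∈ [-19/215, 26/215)
j=7 picked index 7: u0 ∈ [9/430, 89/430)
j=8 picked index 7: u0 ∈ [-17/215, 23/215)
j=9 picked index 9: u0 ∈ [3/430, 1/10)
intersection: [17/215, 41/430)

17/215 41/430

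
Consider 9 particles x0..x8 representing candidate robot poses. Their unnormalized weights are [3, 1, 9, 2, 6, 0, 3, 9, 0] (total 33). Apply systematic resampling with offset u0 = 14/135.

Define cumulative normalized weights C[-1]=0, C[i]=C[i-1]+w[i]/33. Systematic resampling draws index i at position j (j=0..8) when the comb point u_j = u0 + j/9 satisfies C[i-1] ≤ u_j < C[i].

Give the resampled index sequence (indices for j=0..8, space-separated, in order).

C = [1/11, 4/33, 13/33, 5/11, 7/11, 7/11, 8/11, 1, 1]
j=0: u_0=14/135 ∈ [1/11, 4/33) → index 1
j=1: u_1=29/135 ∈ [4/33, 13/33) → index 2
j=2: u_2=44/135 ∈ [4/33, 13/33) → index 2
j=3: u_3=59/135 ∈ [13/33, 5/11) → index 3
j=4: u_4=74/135 ∈ [5/11, 7/11) → index 4
j=5: u_5=89/135 ∈ [7/11, 8/11) → index 6
j=6: u_6=104/135 ∈ [8/11, 1) → index 7
j=7: u_7=119/135 ∈ [8/11, 1) → index 7
j=8: u_8=134/135 ∈ [8/11, 1) → index 7

1 2 2 3 4 6 7 7 7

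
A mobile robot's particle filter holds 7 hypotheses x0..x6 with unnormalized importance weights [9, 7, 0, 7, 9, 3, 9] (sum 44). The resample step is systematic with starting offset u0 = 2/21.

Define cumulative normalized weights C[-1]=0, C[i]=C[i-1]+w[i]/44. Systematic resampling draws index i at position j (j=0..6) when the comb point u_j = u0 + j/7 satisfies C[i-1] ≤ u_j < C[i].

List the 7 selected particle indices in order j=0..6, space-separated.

0 1 3 4 4 6 6

C = [9/44, 4/11, 4/11, 23/44, 8/11, 35/44, 1]
j=0: u_0=2/21 ∈ [0, 9/44) → index 0
j=1: u_1=5/21 ∈ [9/44, 4/11) → index 1
j=2: u_2=8/21 ∈ [4/11, 23/44) → index 3
j=3: u_3=11/21 ∈ [23/44, 8/11) → index 4
j=4: u_4=2/3 ∈ [23/44, 8/11) → index 4
j=5: u_5=17/21 ∈ [35/44, 1) → index 6
j=6: u_6=20/21 ∈ [35/44, 1) → index 6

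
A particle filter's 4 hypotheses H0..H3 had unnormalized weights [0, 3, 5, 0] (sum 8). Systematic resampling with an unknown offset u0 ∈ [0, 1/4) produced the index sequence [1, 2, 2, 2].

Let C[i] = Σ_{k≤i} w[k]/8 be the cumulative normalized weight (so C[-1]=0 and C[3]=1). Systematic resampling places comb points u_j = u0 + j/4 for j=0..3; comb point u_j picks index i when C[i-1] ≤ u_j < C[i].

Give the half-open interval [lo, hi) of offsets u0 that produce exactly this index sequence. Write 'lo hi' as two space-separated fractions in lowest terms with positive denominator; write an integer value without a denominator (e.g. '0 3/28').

1/8 1/4

C = [0, 3/8, 1, 1]
j=0 picked index 1: u0 ∈ [0, 3/8)
j=1 picked index 2: u0 ∈ [1/8, 3/4)
j=2 picked index 2: u0 ∈ [-1/8, 1/2)
j=3 picked index 2: u0 ∈ [-3/8, 1/4)
intersection: [1/8, 1/4)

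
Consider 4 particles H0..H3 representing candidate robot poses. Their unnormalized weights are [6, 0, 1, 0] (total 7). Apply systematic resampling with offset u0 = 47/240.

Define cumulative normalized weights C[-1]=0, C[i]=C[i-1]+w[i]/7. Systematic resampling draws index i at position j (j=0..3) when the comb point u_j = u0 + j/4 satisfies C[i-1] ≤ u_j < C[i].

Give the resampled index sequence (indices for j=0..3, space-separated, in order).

0 0 0 2

C = [6/7, 6/7, 1, 1]
j=0: u_0=47/240 ∈ [0, 6/7) → index 0
j=1: u_1=107/240 ∈ [0, 6/7) → index 0
j=2: u_2=167/240 ∈ [0, 6/7) → index 0
j=3: u_3=227/240 ∈ [6/7, 1) → index 2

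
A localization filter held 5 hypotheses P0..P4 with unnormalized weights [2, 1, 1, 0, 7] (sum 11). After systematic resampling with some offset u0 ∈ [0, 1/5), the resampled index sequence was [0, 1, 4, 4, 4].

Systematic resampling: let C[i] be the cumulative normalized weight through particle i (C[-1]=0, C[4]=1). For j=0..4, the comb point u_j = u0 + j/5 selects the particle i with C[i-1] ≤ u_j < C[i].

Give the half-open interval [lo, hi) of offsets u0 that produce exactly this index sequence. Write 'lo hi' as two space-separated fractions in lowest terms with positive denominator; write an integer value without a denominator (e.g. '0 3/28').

C = [2/11, 3/11, 4/11, 4/11, 1]
j=0 picked index 0: u0 ∈ [0, 2/11)
j=1 picked index 1: u0 ∈ [-1/55, 4/55)
j=2 picked index 4: u0 ∈ [-2/55, 3/5)
j=3 picked index 4: u0 ∈ [-13/55, 2/5)
j=4 picked index 4: u0 ∈ [-24/55, 1/5)
intersection: [0, 4/55)

0 4/55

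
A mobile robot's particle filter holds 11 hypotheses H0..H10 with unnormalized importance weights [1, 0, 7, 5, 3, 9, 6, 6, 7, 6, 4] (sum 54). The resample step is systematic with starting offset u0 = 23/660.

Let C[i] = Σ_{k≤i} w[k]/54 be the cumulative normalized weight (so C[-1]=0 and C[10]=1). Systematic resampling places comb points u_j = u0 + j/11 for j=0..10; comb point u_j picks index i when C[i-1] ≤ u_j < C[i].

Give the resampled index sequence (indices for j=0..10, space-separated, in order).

C = [1/54, 1/54, 4/27, 13/54, 8/27, 25/54, 31/54, 37/54, 22/27, 25/27, 1]
j=0: u_0=23/660 ∈ [1/54, 4/27) → index 2
j=1: u_1=83/660 ∈ [1/54, 4/27) → index 2
j=2: u_2=13/60 ∈ [4/27, 13/54) → index 3
j=3: u_3=203/660 ∈ [8/27, 25/54) → index 5
j=4: u_4=263/660 ∈ [8/27, 25/54) → index 5
j=5: u_5=323/660 ∈ [25/54, 31/54) → index 6
j=6: u_6=383/660 ∈ [31/54, 37/54) → index 7
j=7: u_7=443/660 ∈ [31/54, 37/54) → index 7
j=8: u_8=503/660 ∈ [37/54, 22/27) → index 8
j=9: u_9=563/660 ∈ [22/27, 25/27) → index 9
j=10: u_10=623/660 ∈ [25/27, 1) → index 10

2 2 3 5 5 6 7 7 8 9 10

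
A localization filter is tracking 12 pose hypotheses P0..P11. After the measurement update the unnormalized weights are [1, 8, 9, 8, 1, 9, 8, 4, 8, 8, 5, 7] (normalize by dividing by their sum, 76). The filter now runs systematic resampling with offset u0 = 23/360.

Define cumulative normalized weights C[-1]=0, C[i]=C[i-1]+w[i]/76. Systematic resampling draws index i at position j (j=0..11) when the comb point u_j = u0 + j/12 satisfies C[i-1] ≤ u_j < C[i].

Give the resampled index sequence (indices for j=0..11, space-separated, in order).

1 2 2 3 5 6 6 8 8 9 10 11

C = [1/76, 9/76, 9/38, 13/38, 27/76, 9/19, 11/19, 12/19, 14/19, 16/19, 69/76, 1]
j=0: u_0=23/360 ∈ [1/76, 9/76) → index 1
j=1: u_1=53/360 ∈ [9/76, 9/38) → index 2
j=2: u_2=83/360 ∈ [9/76, 9/38) → index 2
j=3: u_3=113/360 ∈ [9/38, 13/38) → index 3
j=4: u_4=143/360 ∈ [27/76, 9/19) → index 5
j=5: u_5=173/360 ∈ [9/19, 11/19) → index 6
j=6: u_6=203/360 ∈ [9/19, 11/19) → index 6
j=7: u_7=233/360 ∈ [12/19, 14/19) → index 8
j=8: u_8=263/360 ∈ [12/19, 14/19) → index 8
j=9: u_9=293/360 ∈ [14/19, 16/19) → index 9
j=10: u_10=323/360 ∈ [16/19, 69/76) → index 10
j=11: u_11=353/360 ∈ [69/76, 1) → index 11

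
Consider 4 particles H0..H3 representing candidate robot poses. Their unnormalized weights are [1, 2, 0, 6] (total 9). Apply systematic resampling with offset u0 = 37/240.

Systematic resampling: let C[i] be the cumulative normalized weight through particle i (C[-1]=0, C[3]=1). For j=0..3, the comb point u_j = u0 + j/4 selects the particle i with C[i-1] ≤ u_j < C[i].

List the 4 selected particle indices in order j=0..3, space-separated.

1 3 3 3

C = [1/9, 1/3, 1/3, 1]
j=0: u_0=37/240 ∈ [1/9, 1/3) → index 1
j=1: u_1=97/240 ∈ [1/3, 1) → index 3
j=2: u_2=157/240 ∈ [1/3, 1) → index 3
j=3: u_3=217/240 ∈ [1/3, 1) → index 3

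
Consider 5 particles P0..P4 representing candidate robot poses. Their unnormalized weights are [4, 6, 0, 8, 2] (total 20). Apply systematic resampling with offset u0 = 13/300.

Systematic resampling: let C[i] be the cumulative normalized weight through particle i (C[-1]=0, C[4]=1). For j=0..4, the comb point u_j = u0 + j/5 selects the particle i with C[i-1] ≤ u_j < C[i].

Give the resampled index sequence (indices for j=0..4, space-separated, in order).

C = [1/5, 1/2, 1/2, 9/10, 1]
j=0: u_0=13/300 ∈ [0, 1/5) → index 0
j=1: u_1=73/300 ∈ [1/5, 1/2) → index 1
j=2: u_2=133/300 ∈ [1/5, 1/2) → index 1
j=3: u_3=193/300 ∈ [1/2, 9/10) → index 3
j=4: u_4=253/300 ∈ [1/2, 9/10) → index 3

0 1 1 3 3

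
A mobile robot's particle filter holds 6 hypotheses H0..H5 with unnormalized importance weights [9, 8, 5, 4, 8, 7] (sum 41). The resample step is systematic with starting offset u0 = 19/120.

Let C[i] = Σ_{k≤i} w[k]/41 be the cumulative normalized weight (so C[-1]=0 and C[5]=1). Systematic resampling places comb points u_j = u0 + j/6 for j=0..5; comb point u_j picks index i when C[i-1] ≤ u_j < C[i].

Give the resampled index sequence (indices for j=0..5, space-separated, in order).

C = [9/41, 17/41, 22/41, 26/41, 34/41, 1]
j=0: u_0=19/120 ∈ [0, 9/41) → index 0
j=1: u_1=13/40 ∈ [9/41, 17/41) → index 1
j=2: u_2=59/120 ∈ [17/41, 22/41) → index 2
j=3: u_3=79/120 ∈ [26/41, 34/41) → index 4
j=4: u_4=33/40 ∈ [26/41, 34/41) → index 4
j=5: u_5=119/120 ∈ [34/41, 1) → index 5

0 1 2 4 4 5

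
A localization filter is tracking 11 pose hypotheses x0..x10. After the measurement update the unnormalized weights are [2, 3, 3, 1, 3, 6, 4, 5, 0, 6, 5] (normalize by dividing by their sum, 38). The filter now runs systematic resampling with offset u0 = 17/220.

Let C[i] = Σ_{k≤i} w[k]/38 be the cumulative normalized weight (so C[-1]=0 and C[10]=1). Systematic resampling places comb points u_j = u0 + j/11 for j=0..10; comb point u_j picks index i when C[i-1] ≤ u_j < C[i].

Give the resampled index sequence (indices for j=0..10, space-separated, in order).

C = [1/19, 5/38, 4/19, 9/38, 6/19, 9/19, 11/19, 27/38, 27/38, 33/38, 1]
j=0: u_0=17/220 ∈ [1/19, 5/38) → index 1
j=1: u_1=37/220 ∈ [5/38, 4/19) → index 2
j=2: u_2=57/220 ∈ [9/38, 6/19) → index 4
j=3: u_3=7/20 ∈ [6/19, 9/19) → index 5
j=4: u_4=97/220 ∈ [6/19, 9/19) → index 5
j=5: u_5=117/220 ∈ [9/19, 11/19) → index 6
j=6: u_6=137/220 ∈ [11/19, 27/38) → index 7
j=7: u_7=157/220 ∈ [27/38, 33/38) → index 9
j=8: u_8=177/220 ∈ [27/38, 33/38) → index 9
j=9: u_9=197/220 ∈ [33/38, 1) → index 10
j=10: u_10=217/220 ∈ [33/38, 1) → index 10

1 2 4 5 5 6 7 9 9 10 10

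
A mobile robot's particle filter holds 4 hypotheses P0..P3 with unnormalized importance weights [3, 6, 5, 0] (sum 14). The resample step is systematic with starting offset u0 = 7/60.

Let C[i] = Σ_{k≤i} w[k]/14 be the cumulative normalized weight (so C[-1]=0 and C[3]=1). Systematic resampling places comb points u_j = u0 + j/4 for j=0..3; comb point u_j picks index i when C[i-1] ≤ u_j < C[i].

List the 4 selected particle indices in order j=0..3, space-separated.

0 1 1 2

C = [3/14, 9/14, 1, 1]
j=0: u_0=7/60 ∈ [0, 3/14) → index 0
j=1: u_1=11/30 ∈ [3/14, 9/14) → index 1
j=2: u_2=37/60 ∈ [3/14, 9/14) → index 1
j=3: u_3=13/15 ∈ [9/14, 1) → index 2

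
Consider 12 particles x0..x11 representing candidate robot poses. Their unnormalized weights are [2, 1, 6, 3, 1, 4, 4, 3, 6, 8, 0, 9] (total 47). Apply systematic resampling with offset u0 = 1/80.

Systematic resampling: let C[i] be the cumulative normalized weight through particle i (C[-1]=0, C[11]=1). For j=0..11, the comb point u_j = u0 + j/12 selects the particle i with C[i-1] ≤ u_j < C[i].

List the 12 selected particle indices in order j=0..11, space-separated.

C = [2/47, 3/47, 9/47, 12/47, 13/47, 17/47, 21/47, 24/47, 30/47, 38/47, 38/47, 1]
j=0: u_0=1/80 ∈ [0, 2/47) → index 0
j=1: u_1=23/240 ∈ [3/47, 9/47) → index 2
j=2: u_2=43/240 ∈ [3/47, 9/47) → index 2
j=3: u_3=21/80 ∈ [12/47, 13/47) → index 4
j=4: u_4=83/240 ∈ [13/47, 17/47) → index 5
j=5: u_5=103/240 ∈ [17/47, 21/47) → index 6
j=6: u_6=41/80 ∈ [24/47, 30/47) → index 8
j=7: u_7=143/240 ∈ [24/47, 30/47) → index 8
j=8: u_8=163/240 ∈ [30/47, 38/47) → index 9
j=9: u_9=61/80 ∈ [30/47, 38/47) → index 9
j=10: u_10=203/240 ∈ [38/47, 1) → index 11
j=11: u_11=223/240 ∈ [38/47, 1) → index 11

0 2 2 4 5 6 8 8 9 9 11 11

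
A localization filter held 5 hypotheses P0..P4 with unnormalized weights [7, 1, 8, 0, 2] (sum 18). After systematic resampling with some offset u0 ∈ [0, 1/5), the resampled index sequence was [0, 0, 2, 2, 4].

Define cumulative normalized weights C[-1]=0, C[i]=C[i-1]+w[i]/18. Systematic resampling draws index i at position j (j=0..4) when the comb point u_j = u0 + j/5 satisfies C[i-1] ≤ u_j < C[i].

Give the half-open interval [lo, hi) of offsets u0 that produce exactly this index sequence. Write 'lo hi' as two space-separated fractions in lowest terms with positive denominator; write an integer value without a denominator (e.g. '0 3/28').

4/45 17/90

C = [7/18, 4/9, 8/9, 8/9, 1]
j=0 picked index 0: u0 ∈ [0, 7/18)
j=1 picked index 0: u0 ∈ [-1/5, 17/90)
j=2 picked index 2: u0 ∈ [2/45, 22/45)
j=3 picked index 2: u0 ∈ [-7/45, 13/45)
j=4 picked index 4: u0 ∈ [4/45, 1/5)
intersection: [4/45, 17/90)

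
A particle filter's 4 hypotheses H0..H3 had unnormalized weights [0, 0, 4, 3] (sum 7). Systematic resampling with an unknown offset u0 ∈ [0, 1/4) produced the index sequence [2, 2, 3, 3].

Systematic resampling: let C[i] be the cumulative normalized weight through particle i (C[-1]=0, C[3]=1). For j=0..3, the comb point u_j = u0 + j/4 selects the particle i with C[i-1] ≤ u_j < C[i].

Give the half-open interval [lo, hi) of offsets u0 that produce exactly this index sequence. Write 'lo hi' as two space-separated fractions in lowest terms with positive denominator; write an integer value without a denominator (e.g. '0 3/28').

C = [0, 0, 4/7, 1]
j=0 picked index 2: u0 ∈ [0, 4/7)
j=1 picked index 2: u0 ∈ [-1/4, 9/28)
j=2 picked index 3: u0 ∈ [1/14, 1/2)
j=3 picked index 3: u0 ∈ [-5/28, 1/4)
intersection: [1/14, 1/4)

1/14 1/4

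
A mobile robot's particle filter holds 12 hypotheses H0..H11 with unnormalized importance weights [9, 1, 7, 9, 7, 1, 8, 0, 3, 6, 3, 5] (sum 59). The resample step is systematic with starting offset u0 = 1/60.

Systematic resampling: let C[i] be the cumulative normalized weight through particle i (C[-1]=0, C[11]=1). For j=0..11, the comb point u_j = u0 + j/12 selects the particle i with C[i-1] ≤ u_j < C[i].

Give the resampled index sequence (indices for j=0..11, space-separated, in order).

0 0 2 2 3 3 4 6 6 9 9 11

C = [9/59, 10/59, 17/59, 26/59, 33/59, 34/59, 42/59, 42/59, 45/59, 51/59, 54/59, 1]
j=0: u_0=1/60 ∈ [0, 9/59) → index 0
j=1: u_1=1/10 ∈ [0, 9/59) → index 0
j=2: u_2=11/60 ∈ [10/59, 17/59) → index 2
j=3: u_3=4/15 ∈ [10/59, 17/59) → index 2
j=4: u_4=7/20 ∈ [17/59, 26/59) → index 3
j=5: u_5=13/30 ∈ [17/59, 26/59) → index 3
j=6: u_6=31/60 ∈ [26/59, 33/59) → index 4
j=7: u_7=3/5 ∈ [34/59, 42/59) → index 6
j=8: u_8=41/60 ∈ [34/59, 42/59) → index 6
j=9: u_9=23/30 ∈ [45/59, 51/59) → index 9
j=10: u_10=17/20 ∈ [45/59, 51/59) → index 9
j=11: u_11=14/15 ∈ [54/59, 1) → index 11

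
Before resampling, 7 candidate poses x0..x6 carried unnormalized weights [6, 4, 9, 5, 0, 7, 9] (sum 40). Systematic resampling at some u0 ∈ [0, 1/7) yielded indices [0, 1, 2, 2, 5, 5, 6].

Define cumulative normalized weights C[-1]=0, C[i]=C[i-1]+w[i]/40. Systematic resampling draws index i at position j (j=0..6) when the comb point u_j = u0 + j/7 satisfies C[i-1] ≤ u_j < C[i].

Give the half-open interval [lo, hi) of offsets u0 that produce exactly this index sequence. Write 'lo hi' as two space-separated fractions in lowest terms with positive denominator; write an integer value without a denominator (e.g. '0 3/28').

C = [3/20, 1/4, 19/40, 3/5, 3/5, 31/40, 1]
j=0 picked index 0: u0 ∈ [0, 3/20)
j=1 picked index 1: u0 ∈ [1/140, 3/28)
j=2 picked index 2: u0 ∈ [-1/28, 53/280)
j=3 picked index 2: u0 ∈ [-5/28, 13/280)
j=4 picked index 5: u0 ∈ [1/35, 57/280)
j=5 picked index 5: u0 ∈ [-4/35, 17/280)
j=6 picked index 6: u0 ∈ [-23/280, 1/7)
intersection: [1/35, 13/280)

1/35 13/280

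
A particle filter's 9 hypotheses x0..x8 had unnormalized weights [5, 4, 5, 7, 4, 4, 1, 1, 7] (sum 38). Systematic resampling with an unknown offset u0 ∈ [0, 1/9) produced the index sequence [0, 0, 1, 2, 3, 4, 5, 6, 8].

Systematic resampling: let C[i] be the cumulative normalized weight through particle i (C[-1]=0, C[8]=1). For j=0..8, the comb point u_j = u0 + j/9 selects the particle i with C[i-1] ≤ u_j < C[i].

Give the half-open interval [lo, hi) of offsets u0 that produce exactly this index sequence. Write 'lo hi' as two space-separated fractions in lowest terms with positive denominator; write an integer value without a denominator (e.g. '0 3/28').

0 2/171

C = [5/38, 9/38, 7/19, 21/38, 25/38, 29/38, 15/19, 31/38, 1]
j=0 picked index 0: u0 ∈ [0, 5/38)
j=1 picked index 0: u0 ∈ [-1/9, 7/342)
j=2 picked index 1: u0 ∈ [-31/342, 5/342)
j=3 picked index 2: u0 ∈ [-11/114, 2/57)
j=4 picked index 3: u0 ∈ [-13/171, 37/342)
j=5 picked index 4: u0 ∈ [-1/342, 35/342)
j=6 picked index 5: u0 ∈ [-1/114, 11/114)
j=7 picked index 6: u0 ∈ [-5/342, 2/171)
j=8 picked index 8: u0 ∈ [-25/342, 1/9)
intersection: [0, 2/171)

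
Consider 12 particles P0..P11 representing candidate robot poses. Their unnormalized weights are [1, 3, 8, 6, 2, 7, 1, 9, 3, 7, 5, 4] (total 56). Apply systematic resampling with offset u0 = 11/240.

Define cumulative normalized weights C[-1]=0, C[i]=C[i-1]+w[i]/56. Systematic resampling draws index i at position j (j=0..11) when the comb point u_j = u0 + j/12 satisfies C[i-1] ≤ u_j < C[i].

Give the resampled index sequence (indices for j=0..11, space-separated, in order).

C = [1/56, 1/14, 3/14, 9/28, 5/14, 27/56, 1/2, 37/56, 5/7, 47/56, 13/14, 1]
j=0: u_0=11/240 ∈ [1/56, 1/14) → index 1
j=1: u_1=31/240 ∈ [1/14, 3/14) → index 2
j=2: u_2=17/80 ∈ [1/14, 3/14) → index 2
j=3: u_3=71/240 ∈ [3/14, 9/28) → index 3
j=4: u_4=91/240 ∈ [5/14, 27/56) → index 5
j=5: u_5=37/80 ∈ [5/14, 27/56) → index 5
j=6: u_6=131/240 ∈ [1/2, 37/56) → index 7
j=7: u_7=151/240 ∈ [1/2, 37/56) → index 7
j=8: u_8=57/80 ∈ [37/56, 5/7) → index 8
j=9: u_9=191/240 ∈ [5/7, 47/56) → index 9
j=10: u_10=211/240 ∈ [47/56, 13/14) → index 10
j=11: u_11=77/80 ∈ [13/14, 1) → index 11

1 2 2 3 5 5 7 7 8 9 10 11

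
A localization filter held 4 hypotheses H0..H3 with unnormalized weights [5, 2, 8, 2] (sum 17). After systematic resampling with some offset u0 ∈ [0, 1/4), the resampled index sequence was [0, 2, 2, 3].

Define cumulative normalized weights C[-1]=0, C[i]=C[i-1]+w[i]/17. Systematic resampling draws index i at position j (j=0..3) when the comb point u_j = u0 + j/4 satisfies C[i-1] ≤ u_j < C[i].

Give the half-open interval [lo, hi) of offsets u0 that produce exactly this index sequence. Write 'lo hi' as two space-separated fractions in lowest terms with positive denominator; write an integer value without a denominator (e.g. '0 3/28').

11/68 1/4

C = [5/17, 7/17, 15/17, 1]
j=0 picked index 0: u0 ∈ [0, 5/17)
j=1 picked index 2: u0 ∈ [11/68, 43/68)
j=2 picked index 2: u0 ∈ [-3/34, 13/34)
j=3 picked index 3: u0 ∈ [9/68, 1/4)
intersection: [11/68, 1/4)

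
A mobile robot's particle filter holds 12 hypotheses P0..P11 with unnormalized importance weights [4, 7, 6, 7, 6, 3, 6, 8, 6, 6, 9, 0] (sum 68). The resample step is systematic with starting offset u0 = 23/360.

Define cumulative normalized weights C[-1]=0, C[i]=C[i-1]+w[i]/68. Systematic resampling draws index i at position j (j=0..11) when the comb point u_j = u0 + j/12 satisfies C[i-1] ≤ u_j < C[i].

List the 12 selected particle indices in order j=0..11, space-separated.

C = [1/17, 11/68, 1/4, 6/17, 15/34, 33/68, 39/68, 47/68, 53/68, 59/68, 1, 1]
j=0: u_0=23/360 ∈ [1/17, 11/68) → index 1
j=1: u_1=53/360 ∈ [1/17, 11/68) → index 1
j=2: u_2=83/360 ∈ [11/68, 1/4) → index 2
j=3: u_3=113/360 ∈ [1/4, 6/17) → index 3
j=4: u_4=143/360 ∈ [6/17, 15/34) → index 4
j=5: u_5=173/360 ∈ [15/34, 33/68) → index 5
j=6: u_6=203/360 ∈ [33/68, 39/68) → index 6
j=7: u_7=233/360 ∈ [39/68, 47/68) → index 7
j=8: u_8=263/360 ∈ [47/68, 53/68) → index 8
j=9: u_9=293/360 ∈ [53/68, 59/68) → index 9
j=10: u_10=323/360 ∈ [59/68, 1) → index 10
j=11: u_11=353/360 ∈ [59/68, 1) → index 10

1 1 2 3 4 5 6 7 8 9 10 10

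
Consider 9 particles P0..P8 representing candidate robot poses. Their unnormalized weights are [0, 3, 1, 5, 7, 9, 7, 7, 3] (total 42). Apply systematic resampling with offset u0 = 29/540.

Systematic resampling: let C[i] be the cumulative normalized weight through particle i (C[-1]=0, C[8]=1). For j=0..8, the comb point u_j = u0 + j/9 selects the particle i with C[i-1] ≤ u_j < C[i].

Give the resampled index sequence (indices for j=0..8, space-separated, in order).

C = [0, 1/14, 2/21, 3/14, 8/21, 25/42, 16/21, 13/14, 1]
j=0: u_0=29/540 ∈ [0, 1/14) → index 1
j=1: u_1=89/540 ∈ [2/21, 3/14) → index 3
j=2: u_2=149/540 ∈ [3/14, 8/21) → index 4
j=3: u_3=209/540 ∈ [8/21, 25/42) → index 5
j=4: u_4=269/540 ∈ [8/21, 25/42) → index 5
j=5: u_5=329/540 ∈ [25/42, 16/21) → index 6
j=6: u_6=389/540 ∈ [25/42, 16/21) → index 6
j=7: u_7=449/540 ∈ [16/21, 13/14) → index 7
j=8: u_8=509/540 ∈ [13/14, 1) → index 8

1 3 4 5 5 6 6 7 8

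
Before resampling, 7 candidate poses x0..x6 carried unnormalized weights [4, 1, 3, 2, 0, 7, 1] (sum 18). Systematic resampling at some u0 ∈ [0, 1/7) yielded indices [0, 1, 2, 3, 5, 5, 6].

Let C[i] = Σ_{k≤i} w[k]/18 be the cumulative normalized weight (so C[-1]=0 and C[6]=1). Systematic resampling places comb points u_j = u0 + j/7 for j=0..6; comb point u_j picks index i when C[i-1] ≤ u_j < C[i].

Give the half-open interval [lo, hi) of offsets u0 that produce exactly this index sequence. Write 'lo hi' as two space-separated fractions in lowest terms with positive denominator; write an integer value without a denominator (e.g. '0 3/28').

11/126 8/63

C = [2/9, 5/18, 4/9, 5/9, 5/9, 17/18, 1]
j=0 picked index 0: u0 ∈ [0, 2/9)
j=1 picked index 1: u0 ∈ [5/63, 17/126)
j=2 picked index 2: u0 ∈ [-1/126, 10/63)
j=3 picked index 3: u0 ∈ [1/63, 8/63)
j=4 picked index 5: u0 ∈ [-1/63, 47/126)
j=5 picked index 5: u0 ∈ [-10/63, 29/126)
j=6 picked index 6: u0 ∈ [11/126, 1/7)
intersection: [11/126, 8/63)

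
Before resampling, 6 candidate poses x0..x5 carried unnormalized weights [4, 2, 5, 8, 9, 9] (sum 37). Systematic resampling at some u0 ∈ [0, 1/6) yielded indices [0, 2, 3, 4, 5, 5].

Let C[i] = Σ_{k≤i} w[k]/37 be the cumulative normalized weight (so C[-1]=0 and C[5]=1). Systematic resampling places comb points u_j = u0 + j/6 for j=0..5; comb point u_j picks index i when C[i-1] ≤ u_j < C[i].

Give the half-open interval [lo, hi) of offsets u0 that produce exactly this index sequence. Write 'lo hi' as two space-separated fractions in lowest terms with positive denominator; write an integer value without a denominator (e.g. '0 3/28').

C = [4/37, 6/37, 11/37, 19/37, 28/37, 1]
j=0 picked index 0: u0 ∈ [0, 4/37)
j=1 picked index 2: u0 ∈ [-1/222, 29/222)
j=2 picked index 3: u0 ∈ [-4/111, 20/111)
j=3 picked index 4: u0 ∈ [1/74, 19/74)
j=4 picked index 5: u0 ∈ [10/111, 1/3)
j=5 picked index 5: u0 ∈ [-17/222, 1/6)
intersection: [10/111, 4/37)

10/111 4/37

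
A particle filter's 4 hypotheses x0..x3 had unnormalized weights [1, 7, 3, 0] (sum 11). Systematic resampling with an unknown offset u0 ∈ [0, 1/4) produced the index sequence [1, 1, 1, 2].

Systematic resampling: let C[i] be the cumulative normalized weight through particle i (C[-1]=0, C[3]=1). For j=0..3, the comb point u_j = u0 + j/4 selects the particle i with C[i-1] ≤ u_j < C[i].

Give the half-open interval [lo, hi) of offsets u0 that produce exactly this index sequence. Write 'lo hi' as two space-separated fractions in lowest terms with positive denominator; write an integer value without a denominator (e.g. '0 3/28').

C = [1/11, 8/11, 1, 1]
j=0 picked index 1: u0 ∈ [1/11, 8/11)
j=1 picked index 1: u0 ∈ [-7/44, 21/44)
j=2 picked index 1: u0 ∈ [-9/22, 5/22)
j=3 picked index 2: u0 ∈ [-1/44, 1/4)
intersection: [1/11, 5/22)

1/11 5/22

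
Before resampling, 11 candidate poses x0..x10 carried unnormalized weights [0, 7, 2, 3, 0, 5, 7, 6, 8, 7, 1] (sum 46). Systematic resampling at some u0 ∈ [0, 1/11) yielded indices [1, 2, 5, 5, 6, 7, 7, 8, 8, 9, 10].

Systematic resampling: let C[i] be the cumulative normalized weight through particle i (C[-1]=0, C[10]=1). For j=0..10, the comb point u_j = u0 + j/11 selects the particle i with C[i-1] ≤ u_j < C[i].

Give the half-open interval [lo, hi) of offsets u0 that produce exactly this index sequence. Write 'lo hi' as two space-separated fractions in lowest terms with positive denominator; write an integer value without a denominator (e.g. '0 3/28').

20/253 1/11

C = [0, 7/46, 9/46, 6/23, 6/23, 17/46, 12/23, 15/23, 19/23, 45/46, 1]
j=0 picked index 1: u0 ∈ [0, 7/46)
j=1 picked index 2: u0 ∈ [31/506, 53/506)
j=2 picked index 5: u0 ∈ [20/253, 95/506)
j=3 picked index 5: u0 ∈ [-3/253, 49/506)
j=4 picked index 6: u0 ∈ [3/506, 40/253)
j=5 picked index 7: u0 ∈ [17/253, 50/253)
j=6 picked index 7: u0 ∈ [-6/253, 27/253)
j=7 picked index 8: u0 ∈ [4/253, 48/253)
j=8 picked index 8: u0 ∈ [-19/253, 25/253)
j=9 picked index 9: u0 ∈ [2/253, 81/506)
j=10 picked index 10: u0 ∈ [35/506, 1/11)
intersection: [20/253, 1/11)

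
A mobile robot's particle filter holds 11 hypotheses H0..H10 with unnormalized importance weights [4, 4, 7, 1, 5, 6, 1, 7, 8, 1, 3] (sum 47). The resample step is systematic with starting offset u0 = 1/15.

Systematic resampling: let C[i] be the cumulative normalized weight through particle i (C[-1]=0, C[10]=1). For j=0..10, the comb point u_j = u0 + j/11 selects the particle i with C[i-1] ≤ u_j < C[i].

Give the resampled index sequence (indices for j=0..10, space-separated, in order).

0 1 2 3 4 5 7 7 8 8 10

C = [4/47, 8/47, 15/47, 16/47, 21/47, 27/47, 28/47, 35/47, 43/47, 44/47, 1]
j=0: u_0=1/15 ∈ [0, 4/47) → index 0
j=1: u_1=26/165 ∈ [4/47, 8/47) → index 1
j=2: u_2=41/165 ∈ [8/47, 15/47) → index 2
j=3: u_3=56/165 ∈ [15/47, 16/47) → index 3
j=4: u_4=71/165 ∈ [16/47, 21/47) → index 4
j=5: u_5=86/165 ∈ [21/47, 27/47) → index 5
j=6: u_6=101/165 ∈ [28/47, 35/47) → index 7
j=7: u_7=116/165 ∈ [28/47, 35/47) → index 7
j=8: u_8=131/165 ∈ [35/47, 43/47) → index 8
j=9: u_9=146/165 ∈ [35/47, 43/47) → index 8
j=10: u_10=161/165 ∈ [44/47, 1) → index 10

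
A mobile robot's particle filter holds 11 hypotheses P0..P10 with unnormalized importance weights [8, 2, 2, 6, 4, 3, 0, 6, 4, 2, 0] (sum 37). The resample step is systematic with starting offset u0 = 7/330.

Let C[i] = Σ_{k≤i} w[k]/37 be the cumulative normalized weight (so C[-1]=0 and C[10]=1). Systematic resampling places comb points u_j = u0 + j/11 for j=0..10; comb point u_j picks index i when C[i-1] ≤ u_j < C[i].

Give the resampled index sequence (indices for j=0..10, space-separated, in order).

C = [8/37, 10/37, 12/37, 18/37, 22/37, 25/37, 25/37, 31/37, 35/37, 1, 1]
j=0: u_0=7/330 ∈ [0, 8/37) → index 0
j=1: u_1=37/330 ∈ [0, 8/37) → index 0
j=2: u_2=67/330 ∈ [0, 8/37) → index 0
j=3: u_3=97/330 ∈ [10/37, 12/37) → index 2
j=4: u_4=127/330 ∈ [12/37, 18/37) → index 3
j=5: u_5=157/330 ∈ [12/37, 18/37) → index 3
j=6: u_6=17/30 ∈ [18/37, 22/37) → index 4
j=7: u_7=217/330 ∈ [22/37, 25/37) → index 5
j=8: u_8=247/330 ∈ [25/37, 31/37) → index 7
j=9: u_9=277/330 ∈ [31/37, 35/37) → index 8
j=10: u_10=307/330 ∈ [31/37, 35/37) → index 8

0 0 0 2 3 3 4 5 7 8 8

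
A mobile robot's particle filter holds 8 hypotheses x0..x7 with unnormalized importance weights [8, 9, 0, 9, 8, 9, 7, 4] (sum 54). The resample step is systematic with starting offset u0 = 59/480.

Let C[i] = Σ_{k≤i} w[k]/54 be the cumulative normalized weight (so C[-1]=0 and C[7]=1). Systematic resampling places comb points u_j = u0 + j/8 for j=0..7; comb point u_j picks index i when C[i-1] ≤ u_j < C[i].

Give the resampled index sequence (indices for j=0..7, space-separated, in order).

0 1 3 4 4 5 6 7

C = [4/27, 17/54, 17/54, 13/27, 17/27, 43/54, 25/27, 1]
j=0: u_0=59/480 ∈ [0, 4/27) → index 0
j=1: u_1=119/480 ∈ [4/27, 17/54) → index 1
j=2: u_2=179/480 ∈ [17/54, 13/27) → index 3
j=3: u_3=239/480 ∈ [13/27, 17/27) → index 4
j=4: u_4=299/480 ∈ [13/27, 17/27) → index 4
j=5: u_5=359/480 ∈ [17/27, 43/54) → index 5
j=6: u_6=419/480 ∈ [43/54, 25/27) → index 6
j=7: u_7=479/480 ∈ [25/27, 1) → index 7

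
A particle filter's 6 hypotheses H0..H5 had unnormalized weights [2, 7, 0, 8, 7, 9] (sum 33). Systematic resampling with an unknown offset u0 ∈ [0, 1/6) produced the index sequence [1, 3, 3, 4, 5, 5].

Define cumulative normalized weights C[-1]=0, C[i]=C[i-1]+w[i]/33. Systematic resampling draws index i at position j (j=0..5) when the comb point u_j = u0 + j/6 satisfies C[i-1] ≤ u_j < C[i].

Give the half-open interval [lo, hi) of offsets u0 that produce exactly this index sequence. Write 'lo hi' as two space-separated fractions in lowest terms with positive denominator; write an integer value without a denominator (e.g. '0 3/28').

C = [2/33, 3/11, 3/11, 17/33, 8/11, 1]
j=0 picked index 1: u0 ∈ [2/33, 3/11)
j=1 picked index 3: u0 ∈ [7/66, 23/66)
j=2 picked index 3: u0 ∈ [-2/33, 2/11)
j=3 picked index 4: u0 ∈ [1/66, 5/22)
j=4 picked index 5: u0 ∈ [2/33, 1/3)
j=5 picked index 5: u0 ∈ [-7/66, 1/6)
intersection: [7/66, 1/6)

7/66 1/6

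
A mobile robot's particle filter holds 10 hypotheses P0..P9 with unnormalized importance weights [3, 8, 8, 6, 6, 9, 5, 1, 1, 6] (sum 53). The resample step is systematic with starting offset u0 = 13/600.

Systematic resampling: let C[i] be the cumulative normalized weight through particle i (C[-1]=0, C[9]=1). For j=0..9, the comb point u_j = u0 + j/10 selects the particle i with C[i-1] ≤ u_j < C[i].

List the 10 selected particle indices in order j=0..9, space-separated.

0 1 2 2 3 4 5 5 6 9

C = [3/53, 11/53, 19/53, 25/53, 31/53, 40/53, 45/53, 46/53, 47/53, 1]
j=0: u_0=13/600 ∈ [0, 3/53) → index 0
j=1: u_1=73/600 ∈ [3/53, 11/53) → index 1
j=2: u_2=133/600 ∈ [11/53, 19/53) → index 2
j=3: u_3=193/600 ∈ [11/53, 19/53) → index 2
j=4: u_4=253/600 ∈ [19/53, 25/53) → index 3
j=5: u_5=313/600 ∈ [25/53, 31/53) → index 4
j=6: u_6=373/600 ∈ [31/53, 40/53) → index 5
j=7: u_7=433/600 ∈ [31/53, 40/53) → index 5
j=8: u_8=493/600 ∈ [40/53, 45/53) → index 6
j=9: u_9=553/600 ∈ [47/53, 1) → index 9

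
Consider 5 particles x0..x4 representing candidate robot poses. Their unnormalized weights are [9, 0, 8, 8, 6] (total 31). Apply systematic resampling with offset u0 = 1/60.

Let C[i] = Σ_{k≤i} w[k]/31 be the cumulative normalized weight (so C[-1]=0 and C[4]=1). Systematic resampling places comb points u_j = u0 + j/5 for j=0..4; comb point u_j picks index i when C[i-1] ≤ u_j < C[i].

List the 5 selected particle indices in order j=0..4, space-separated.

C = [9/31, 9/31, 17/31, 25/31, 1]
j=0: u_0=1/60 ∈ [0, 9/31) → index 0
j=1: u_1=13/60 ∈ [0, 9/31) → index 0
j=2: u_2=5/12 ∈ [9/31, 17/31) → index 2
j=3: u_3=37/60 ∈ [17/31, 25/31) → index 3
j=4: u_4=49/60 ∈ [25/31, 1) → index 4

0 0 2 3 4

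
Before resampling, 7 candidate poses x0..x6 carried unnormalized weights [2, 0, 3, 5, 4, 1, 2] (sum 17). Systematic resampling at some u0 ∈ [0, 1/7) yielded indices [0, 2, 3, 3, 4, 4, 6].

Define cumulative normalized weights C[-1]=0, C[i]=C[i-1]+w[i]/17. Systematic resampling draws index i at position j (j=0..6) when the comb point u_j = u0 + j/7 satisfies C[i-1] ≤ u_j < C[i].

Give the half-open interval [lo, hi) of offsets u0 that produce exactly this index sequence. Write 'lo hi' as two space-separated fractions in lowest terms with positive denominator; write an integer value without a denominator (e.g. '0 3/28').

3/119 13/119

C = [2/17, 2/17, 5/17, 10/17, 14/17, 15/17, 1]
j=0 picked index 0: u0 ∈ [0, 2/17)
j=1 picked index 2: u0 ∈ [-3/119, 18/119)
j=2 picked index 3: u0 ∈ [1/119, 36/119)
j=3 picked index 3: u0 ∈ [-16/119, 19/119)
j=4 picked index 4: u0 ∈ [2/119, 30/119)
j=5 picked index 4: u0 ∈ [-15/119, 13/119)
j=6 picked index 6: u0 ∈ [3/119, 1/7)
intersection: [3/119, 13/119)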